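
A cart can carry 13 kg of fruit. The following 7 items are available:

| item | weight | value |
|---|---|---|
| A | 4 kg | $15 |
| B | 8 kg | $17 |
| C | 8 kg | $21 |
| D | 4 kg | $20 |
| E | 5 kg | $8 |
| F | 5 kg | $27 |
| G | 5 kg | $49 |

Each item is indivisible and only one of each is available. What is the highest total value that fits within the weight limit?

Check high-value combinations within 13 kg:
- A+D+G: weight 4+4+5=13, value 15+20+49=84
- F+G: weight 5+5=10, value 27+49=76
- C+G: weight 8+5=13, value 21+49=70
- D+G: weight 4+5=9, value 20+49=69
- B+G: weight 8+5=13, value 17+49=66
Best: $84.

$84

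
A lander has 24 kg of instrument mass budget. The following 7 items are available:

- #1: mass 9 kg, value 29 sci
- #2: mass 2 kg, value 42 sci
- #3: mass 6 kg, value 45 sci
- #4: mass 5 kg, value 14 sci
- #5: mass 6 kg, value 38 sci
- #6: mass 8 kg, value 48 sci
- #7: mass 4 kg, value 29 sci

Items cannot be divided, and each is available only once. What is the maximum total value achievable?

Check high-value combinations within 24 kg:
- #2+#3+#5+#6: mass 2+6+6+8=22, value 42+45+38+48=173
- #2+#3+#4+#5+#7: mass 2+6+5+6+4=23, value 42+45+14+38+29=168
- #2+#3+#6+#7: mass 2+6+8+4=20, value 42+45+48+29=164
Best: 173 sci.

173 sci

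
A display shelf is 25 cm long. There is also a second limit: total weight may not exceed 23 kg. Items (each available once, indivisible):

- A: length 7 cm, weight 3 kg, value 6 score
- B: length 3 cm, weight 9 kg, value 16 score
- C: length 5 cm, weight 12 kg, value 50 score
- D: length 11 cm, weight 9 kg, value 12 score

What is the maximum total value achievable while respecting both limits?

Feasible sets respecting both limits:
- B+C: length 8, weight 21, value 66
- C+D: length 16, weight 21, value 62
- A+C: length 12, weight 15, value 56
- C: length 5, weight 12, value 50
Best: 66 score.

66 score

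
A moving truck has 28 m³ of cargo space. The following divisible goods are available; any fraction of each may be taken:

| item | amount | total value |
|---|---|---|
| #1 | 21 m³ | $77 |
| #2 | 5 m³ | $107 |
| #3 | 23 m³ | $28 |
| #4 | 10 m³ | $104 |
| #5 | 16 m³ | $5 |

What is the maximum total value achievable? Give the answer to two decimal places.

Take in order of value per unit:
- #2 (107/5 per unit): all 5 → value 107, running total 107.00
- #4 (104/10 per unit): all 10 → value 104, running total 211.00
- #1 (77/21 per unit): 13 of 21 → value 13×77/21 = 47.6667, running total 258.67
Total 258.67.

258.67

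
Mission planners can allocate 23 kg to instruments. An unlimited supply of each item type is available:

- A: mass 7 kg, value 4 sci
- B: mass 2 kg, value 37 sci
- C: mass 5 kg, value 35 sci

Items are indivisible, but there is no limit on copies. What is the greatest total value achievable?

407 sci

Best value-per-unit is B at 37/2, and filling with it alone uses mass 11×2=22. No mix of the others beats 11×37 = 407.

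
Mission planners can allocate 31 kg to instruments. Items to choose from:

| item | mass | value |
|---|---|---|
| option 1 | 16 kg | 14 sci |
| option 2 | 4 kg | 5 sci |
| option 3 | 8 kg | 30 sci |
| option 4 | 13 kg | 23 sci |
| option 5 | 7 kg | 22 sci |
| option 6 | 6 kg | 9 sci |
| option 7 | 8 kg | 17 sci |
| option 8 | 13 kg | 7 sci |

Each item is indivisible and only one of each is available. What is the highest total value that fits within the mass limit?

Check high-value combinations within 31 kg:
- option 3+option 5+option 6+option 7: mass 8+7+6+8=29, value 30+22+9+17=78
- option 3+option 4+option 5: mass 8+13+7=28, value 30+23+22=75
- option 2+option 3+option 5+option 7: mass 4+8+7+8=27, value 5+30+22+17=74
Best: 78 sci.

78 sci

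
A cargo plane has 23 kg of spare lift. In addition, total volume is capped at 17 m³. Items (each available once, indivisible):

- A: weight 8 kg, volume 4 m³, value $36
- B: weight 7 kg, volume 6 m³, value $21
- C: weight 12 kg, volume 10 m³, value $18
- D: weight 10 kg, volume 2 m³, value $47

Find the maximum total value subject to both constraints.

Feasible sets respecting both limits:
- A+D: weight 18, volume 6, value 83
- B+D: weight 17, volume 8, value 68
- C+D: weight 22, volume 12, value 65
Best: $83.

$83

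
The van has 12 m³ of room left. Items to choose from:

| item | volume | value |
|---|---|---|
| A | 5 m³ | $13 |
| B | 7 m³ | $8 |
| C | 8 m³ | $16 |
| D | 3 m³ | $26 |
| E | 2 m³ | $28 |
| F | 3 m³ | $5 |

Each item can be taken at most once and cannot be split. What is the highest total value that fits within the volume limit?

Check high-value combinations within 12 m³:
- A+D+E: volume 5+3+2=10, value 13+26+28=67
- B+D+E: volume 7+3+2=12, value 8+26+28=62
- D+E+F: volume 3+2+3=8, value 26+28+5=59
Best: $67.

$67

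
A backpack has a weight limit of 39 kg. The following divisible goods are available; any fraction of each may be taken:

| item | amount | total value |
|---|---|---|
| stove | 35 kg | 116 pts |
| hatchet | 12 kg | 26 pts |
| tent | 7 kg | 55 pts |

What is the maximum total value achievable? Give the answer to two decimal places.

161.06

Take in order of value per unit:
- tent (55/7 per unit): all 7 → value 55, running total 55.00
- stove (116/35 per unit): 32 of 35 → value 32×116/35 = 106.0571, running total 161.06
Total 161.06.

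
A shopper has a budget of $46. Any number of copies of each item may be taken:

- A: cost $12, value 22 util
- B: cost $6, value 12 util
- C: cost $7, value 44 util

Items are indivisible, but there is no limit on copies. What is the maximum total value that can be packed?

264 util

Best value-per-unit is C at 44/7, and filling with it alone uses cost 6×7=42. No mix of the others beats 6×44 = 264.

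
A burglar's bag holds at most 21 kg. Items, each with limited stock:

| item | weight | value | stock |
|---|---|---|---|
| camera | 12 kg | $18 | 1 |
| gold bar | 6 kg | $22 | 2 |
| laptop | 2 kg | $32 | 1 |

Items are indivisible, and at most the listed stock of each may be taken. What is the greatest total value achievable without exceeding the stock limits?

Best selections within weight 21 and stock limits:
- 2×gold bar + 1×laptop: weight 14, value 76
- 1×camera + 1×gold bar + 1×laptop: weight 20, value 72
- 1×gold bar + 1×laptop: weight 8, value 54
Best: $76.

$76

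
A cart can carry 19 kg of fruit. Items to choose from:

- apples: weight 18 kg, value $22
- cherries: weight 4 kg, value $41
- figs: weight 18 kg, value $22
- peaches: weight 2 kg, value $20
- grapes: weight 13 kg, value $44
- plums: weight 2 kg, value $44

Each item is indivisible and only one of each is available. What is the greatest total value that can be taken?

$129

Check high-value combinations within 19 kg:
- cherries+grapes+plums: weight 4+13+2=19, value 41+44+44=129
- peaches+grapes+plums: weight 2+13+2=17, value 20+44+44=108
- cherries+peaches+plums: weight 4+2+2=8, value 41+20+44=105
- cherries+peaches+grapes: weight 4+2+13=19, value 41+20+44=105
- grapes+plums: weight 13+2=15, value 44+44=88
Best: $129.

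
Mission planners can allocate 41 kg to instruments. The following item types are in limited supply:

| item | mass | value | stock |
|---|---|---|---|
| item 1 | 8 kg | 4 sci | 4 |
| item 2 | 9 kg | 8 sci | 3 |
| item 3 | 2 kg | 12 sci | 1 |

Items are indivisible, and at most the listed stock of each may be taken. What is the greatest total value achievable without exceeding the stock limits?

40 sci

Best selections within mass 41 and stock limits:
- 1×item 1 + 3×item 2 + 1×item 3: mass 37, value 40
- 3×item 2 + 1×item 3: mass 29, value 36
- 2×item 1 + 2×item 2 + 1×item 3: mass 36, value 36
Best: 40 sci.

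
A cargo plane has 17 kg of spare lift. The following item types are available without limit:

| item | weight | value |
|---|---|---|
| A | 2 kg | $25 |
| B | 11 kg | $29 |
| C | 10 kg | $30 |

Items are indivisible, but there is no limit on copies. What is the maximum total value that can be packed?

Best value-per-unit is A at 25/2, and filling with it alone uses weight 8×2=16. No mix of the others beats 8×25 = 200.

$200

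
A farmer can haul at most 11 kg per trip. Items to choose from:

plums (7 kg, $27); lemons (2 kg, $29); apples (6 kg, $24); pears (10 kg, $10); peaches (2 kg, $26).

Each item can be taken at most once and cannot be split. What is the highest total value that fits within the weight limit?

$82

Check high-value combinations within 11 kg:
- plums+lemons+peaches: weight 7+2+2=11, value 27+29+26=82
- lemons+apples+peaches: weight 2+6+2=10, value 29+24+26=79
- plums+lemons: weight 7+2=9, value 27+29=56
- lemons+peaches: weight 2+2=4, value 29+26=55
- lemons+apples: weight 2+6=8, value 29+24=53
Best: $82.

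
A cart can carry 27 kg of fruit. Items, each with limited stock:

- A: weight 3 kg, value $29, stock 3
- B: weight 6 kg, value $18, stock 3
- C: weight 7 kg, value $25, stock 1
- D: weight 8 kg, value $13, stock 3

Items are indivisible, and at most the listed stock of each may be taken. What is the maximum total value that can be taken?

$141

Top feasible selections:
- 3×A + 3×B: weight 27, value 141
- 3×A + 1×B + 1×C: weight 22, value 130
Best: $141.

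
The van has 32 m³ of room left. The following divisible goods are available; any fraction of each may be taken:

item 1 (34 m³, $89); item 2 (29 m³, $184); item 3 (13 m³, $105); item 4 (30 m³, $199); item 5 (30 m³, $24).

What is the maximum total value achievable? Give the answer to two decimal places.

Take in order of value per unit:
- item 3 (105/13 per unit): all 13 → value 105, running total 105.00
- item 4 (199/30 per unit): 19 of 30 → value 19×199/30 = 126.0333, running total 231.03
Total 231.03.

231.03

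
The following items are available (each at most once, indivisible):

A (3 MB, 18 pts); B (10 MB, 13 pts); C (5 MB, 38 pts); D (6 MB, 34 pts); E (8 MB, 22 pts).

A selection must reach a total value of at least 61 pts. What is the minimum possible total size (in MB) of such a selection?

11

Subsets with value ≥ 61, sorted by total size:
- C+D: size 11, value 72
- A+C+D: size 14, value 90
- A+C+E: size 16, value 78
Minimum size: 11 MB.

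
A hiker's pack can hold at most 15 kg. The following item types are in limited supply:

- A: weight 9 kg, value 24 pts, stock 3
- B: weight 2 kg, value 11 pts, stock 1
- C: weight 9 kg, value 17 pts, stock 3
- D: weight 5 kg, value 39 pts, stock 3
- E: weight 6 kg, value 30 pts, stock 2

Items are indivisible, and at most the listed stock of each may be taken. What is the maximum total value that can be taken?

117 pts

Best selections within weight 15 and stock limits:
- 3×D: weight 15, value 117
- 1×B + 2×D: weight 12, value 89
- 1×B + 1×D + 1×E: weight 13, value 80
Best: 117 pts.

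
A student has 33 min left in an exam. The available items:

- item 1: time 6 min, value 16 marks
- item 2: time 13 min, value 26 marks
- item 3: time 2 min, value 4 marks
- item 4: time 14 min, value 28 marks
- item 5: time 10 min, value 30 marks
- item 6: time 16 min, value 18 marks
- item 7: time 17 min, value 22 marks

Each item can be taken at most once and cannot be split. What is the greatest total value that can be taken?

78 marks

Check high-value combinations within 33 min:
- item 1+item 3+item 4+item 5: time 6+2+14+10=32, value 16+4+28+30=78
- item 1+item 2+item 3+item 5: time 6+13+2+10=31, value 16+26+4+30=76
- item 1+item 4+item 5: time 6+14+10=30, value 16+28+30=74
- item 1+item 2+item 5: time 6+13+10=29, value 16+26+30=72
Best: 78 marks.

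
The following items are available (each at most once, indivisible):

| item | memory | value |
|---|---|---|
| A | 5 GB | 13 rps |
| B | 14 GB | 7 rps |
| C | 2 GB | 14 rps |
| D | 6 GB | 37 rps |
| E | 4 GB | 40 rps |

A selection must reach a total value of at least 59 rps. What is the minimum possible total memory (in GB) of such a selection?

10

Subsets with value ≥ 59, sorted by total memory:
- D+E: memory 10, value 77
- A+C+E: memory 11, value 67
- C+D+E: memory 12, value 91
Minimum memory: 10 GB.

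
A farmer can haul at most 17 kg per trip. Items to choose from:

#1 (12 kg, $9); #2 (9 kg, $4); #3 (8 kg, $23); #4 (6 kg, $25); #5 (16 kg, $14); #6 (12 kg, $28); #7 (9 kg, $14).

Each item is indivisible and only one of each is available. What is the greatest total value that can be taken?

$48

Check high-value combinations within 17 kg:
- #3+#4: weight 8+6=14, value 23+25=48
- #4+#7: weight 6+9=15, value 25+14=39
- #3+#7: weight 8+9=17, value 23+14=37
- #2+#4: weight 9+6=15, value 4+25=29
Best: $48.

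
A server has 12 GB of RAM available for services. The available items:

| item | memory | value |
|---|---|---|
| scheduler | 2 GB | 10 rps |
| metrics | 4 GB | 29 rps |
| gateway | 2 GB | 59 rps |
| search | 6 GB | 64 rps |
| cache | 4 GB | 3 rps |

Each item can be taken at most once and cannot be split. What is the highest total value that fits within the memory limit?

Check high-value combinations within 12 GB:
- metrics+gateway+search: memory 4+2+6=12, value 29+59+64=152
- scheduler+gateway+search: memory 2+2+6=10, value 10+59+64=133
- gateway+search+cache: memory 2+6+4=12, value 59+64+3=126
- gateway+search: memory 2+6=8, value 59+64=123
Best: 152 rps.

152 rps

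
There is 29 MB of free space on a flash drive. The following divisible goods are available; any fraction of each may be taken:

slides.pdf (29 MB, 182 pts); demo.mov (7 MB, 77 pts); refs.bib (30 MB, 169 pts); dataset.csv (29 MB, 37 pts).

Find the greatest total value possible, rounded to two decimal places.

Take in order of value per unit:
- demo.mov (77/7 per unit): all 7 → value 77, running total 77.00
- slides.pdf (182/29 per unit): 22 of 29 → value 22×182/29 = 138.0690, running total 215.07
Total 215.07.

215.07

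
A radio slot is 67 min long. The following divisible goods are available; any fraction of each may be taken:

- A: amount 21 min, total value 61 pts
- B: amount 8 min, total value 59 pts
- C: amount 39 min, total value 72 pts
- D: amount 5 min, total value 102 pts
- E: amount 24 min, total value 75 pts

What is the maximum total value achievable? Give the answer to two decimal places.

Take in order of value per unit:
- D (102/5 per unit): all 5 → value 102, running total 102.00
- B (59/8 per unit): all 8 → value 59, running total 161.00
- E (75/24 per unit): all 24 → value 75, running total 236.00
- A (61/21 per unit): all 21 → value 61, running total 297.00
- C (72/39 per unit): 9 of 39 → value 9×72/39 = 16.6154, running total 313.62
Total 313.62.

313.62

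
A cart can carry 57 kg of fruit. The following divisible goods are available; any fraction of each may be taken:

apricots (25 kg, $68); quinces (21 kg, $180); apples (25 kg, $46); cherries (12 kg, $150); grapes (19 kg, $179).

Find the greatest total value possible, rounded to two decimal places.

522.60

Take in order of value per unit:
- cherries (150/12 per unit): all 12 → value 150, running total 150.00
- grapes (179/19 per unit): all 19 → value 179, running total 329.00
- quinces (180/21 per unit): all 21 → value 180, running total 509.00
- apricots (68/25 per unit): 5 of 25 → value 5×68/25 = 13.6000, running total 522.60
Total 522.60.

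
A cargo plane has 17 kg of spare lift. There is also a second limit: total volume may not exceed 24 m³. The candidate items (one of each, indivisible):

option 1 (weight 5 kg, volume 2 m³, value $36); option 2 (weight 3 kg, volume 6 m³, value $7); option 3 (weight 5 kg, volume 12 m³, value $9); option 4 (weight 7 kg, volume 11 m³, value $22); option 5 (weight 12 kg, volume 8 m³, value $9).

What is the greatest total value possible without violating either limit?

$65

Feasible sets respecting both limits:
- option 1+option 2+option 4: weight 15, volume 19, value 65
- option 1+option 4: weight 12, volume 13, value 58
- option 1+option 2+option 3: weight 13, volume 20, value 52
Best: $65.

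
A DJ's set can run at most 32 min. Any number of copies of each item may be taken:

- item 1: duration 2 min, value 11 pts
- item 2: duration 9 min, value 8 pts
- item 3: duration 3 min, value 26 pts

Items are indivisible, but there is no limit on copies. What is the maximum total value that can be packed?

271 pts

Best value-per-unit is item 3 at 26/3; filling with it alone gives 10×26 = 260.
Optimal mix: 1×item 1 + 10×item 3 → duration 32, value 271.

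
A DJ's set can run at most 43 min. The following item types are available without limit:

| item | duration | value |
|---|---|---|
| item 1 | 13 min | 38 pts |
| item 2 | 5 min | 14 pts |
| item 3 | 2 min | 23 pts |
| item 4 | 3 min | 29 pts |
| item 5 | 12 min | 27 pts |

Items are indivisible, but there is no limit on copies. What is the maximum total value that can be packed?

Best value-per-unit is item 3 at 23/2; filling with it alone gives 21×23 = 483.
Optimal mix: 20×item 3 + 1×item 4 → duration 43, value 489.

489 pts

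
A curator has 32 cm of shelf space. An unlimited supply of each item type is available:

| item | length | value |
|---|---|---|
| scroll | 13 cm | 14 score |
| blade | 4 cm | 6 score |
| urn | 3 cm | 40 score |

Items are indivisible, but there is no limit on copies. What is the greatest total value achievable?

400 score

Best value-per-unit is urn at 40/3, and filling with it alone uses length 10×3=30. No mix of the others beats 10×40 = 400.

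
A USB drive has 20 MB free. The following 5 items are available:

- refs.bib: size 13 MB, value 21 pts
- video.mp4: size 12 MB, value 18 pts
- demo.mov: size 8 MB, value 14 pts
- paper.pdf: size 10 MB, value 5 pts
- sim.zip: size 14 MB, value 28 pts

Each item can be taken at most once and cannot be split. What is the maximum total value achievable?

Check high-value combinations within 20 MB:
- video.mp4+demo.mov: size 12+8=20, value 18+14=32
- sim.zip: size 14, value 28
- refs.bib: size 13, value 21
- demo.mov+paper.pdf: size 8+10=18, value 14+5=19
Best: 32 pts.

32 pts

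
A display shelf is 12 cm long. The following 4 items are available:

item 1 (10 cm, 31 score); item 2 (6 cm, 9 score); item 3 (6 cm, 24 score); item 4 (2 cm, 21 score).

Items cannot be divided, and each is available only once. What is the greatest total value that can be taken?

52 score

This is a 0/1 knapsack; check combinations near the capacity.
- item 1+item 4: length 10+2=12, value 31+21=52
- item 3+item 4: length 6+2=8, value 24+21=45
- item 2+item 3: length 6+6=12, value 9+24=33
- item 1: length 10, value 31
- item 2+item 4: length 6+2=8, value 9+21=30
Best: 52 score.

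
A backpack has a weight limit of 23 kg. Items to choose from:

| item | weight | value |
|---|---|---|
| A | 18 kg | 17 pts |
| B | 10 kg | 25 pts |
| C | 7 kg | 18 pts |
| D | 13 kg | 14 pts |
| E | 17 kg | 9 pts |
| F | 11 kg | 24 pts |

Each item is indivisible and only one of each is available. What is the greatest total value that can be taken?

49 pts

This is a 0/1 knapsack; check combinations near the capacity.
- B+F: weight 10+11=21, value 25+24=49
- B+C: weight 10+7=17, value 25+18=43
- C+F: weight 7+11=18, value 18+24=42
- B+D: weight 10+13=23, value 25+14=39
Best: 49 pts.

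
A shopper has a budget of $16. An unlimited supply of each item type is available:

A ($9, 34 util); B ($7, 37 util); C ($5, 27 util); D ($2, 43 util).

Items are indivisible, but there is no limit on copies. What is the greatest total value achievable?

Best value-per-unit is D at 43/2, and filling with it alone uses cost 8×2=16. No mix of the others beats 8×43 = 344.

344 util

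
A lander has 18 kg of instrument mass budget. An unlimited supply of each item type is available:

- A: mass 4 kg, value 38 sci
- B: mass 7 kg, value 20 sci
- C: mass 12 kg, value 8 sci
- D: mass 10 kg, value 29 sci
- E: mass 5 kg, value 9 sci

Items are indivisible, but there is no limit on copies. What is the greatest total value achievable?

Best value-per-unit is A at 38/4, and filling with it alone uses mass 4×4=16. No mix of the others beats 4×38 = 152.

152 sci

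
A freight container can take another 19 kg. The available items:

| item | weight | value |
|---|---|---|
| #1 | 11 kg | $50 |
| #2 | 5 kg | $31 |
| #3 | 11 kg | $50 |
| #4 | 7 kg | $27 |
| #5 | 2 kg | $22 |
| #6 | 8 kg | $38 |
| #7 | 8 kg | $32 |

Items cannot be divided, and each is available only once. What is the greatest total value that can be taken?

$103

Check high-value combinations within 19 kg:
- #1+#2+#5: weight 11+5+2=18, value 50+31+22=103
- #2+#3+#5: weight 5+11+2=18, value 31+50+22=103
- #5+#6+#7: weight 2+8+8=18, value 22+38+32=92
- #2+#5+#6: weight 5+2+8=15, value 31+22+38=91
Best: $103.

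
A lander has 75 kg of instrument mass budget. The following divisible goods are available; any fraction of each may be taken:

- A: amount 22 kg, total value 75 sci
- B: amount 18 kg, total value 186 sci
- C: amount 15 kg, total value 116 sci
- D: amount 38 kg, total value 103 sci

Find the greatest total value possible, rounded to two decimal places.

431.21

Take in order of value per unit:
- B (186/18 per unit): all 18 → value 186, running total 186.00
- C (116/15 per unit): all 15 → value 116, running total 302.00
- A (75/22 per unit): all 22 → value 75, running total 377.00
- D (103/38 per unit): 20 of 38 → value 20×103/38 = 54.2105, running total 431.21
Total 431.21.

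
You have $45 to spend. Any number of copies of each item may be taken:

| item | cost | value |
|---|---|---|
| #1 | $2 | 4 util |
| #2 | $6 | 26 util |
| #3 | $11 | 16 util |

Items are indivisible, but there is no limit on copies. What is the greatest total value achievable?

Best value-per-unit is #2 at 26/6; filling with it alone gives 7×26 = 182.
Optimal mix: 1×#1 + 7×#2 → cost 44, value 186.

186 util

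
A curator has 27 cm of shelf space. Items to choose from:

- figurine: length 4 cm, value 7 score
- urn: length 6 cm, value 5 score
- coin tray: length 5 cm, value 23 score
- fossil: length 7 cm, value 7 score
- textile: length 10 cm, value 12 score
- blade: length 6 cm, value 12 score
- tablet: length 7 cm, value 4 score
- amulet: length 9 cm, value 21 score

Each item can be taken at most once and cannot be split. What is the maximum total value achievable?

Check high-value combinations within 27 cm:
- figurine+coin tray+blade+amulet: length 4+5+6+9=24, value 7+23+12+21=63
- coin tray+fossil+blade+amulet: length 5+7+6+9=27, value 23+7+12+21=63
- urn+coin tray+blade+amulet: length 6+5+6+9=26, value 5+23+12+21=61
- coin tray+blade+tablet+amulet: length 5+6+7+9=27, value 23+12+4+21=60
- figurine+coin tray+fossil+amulet: length 4+5+7+9=25, value 7+23+7+21=58
Best: 63 score.

63 score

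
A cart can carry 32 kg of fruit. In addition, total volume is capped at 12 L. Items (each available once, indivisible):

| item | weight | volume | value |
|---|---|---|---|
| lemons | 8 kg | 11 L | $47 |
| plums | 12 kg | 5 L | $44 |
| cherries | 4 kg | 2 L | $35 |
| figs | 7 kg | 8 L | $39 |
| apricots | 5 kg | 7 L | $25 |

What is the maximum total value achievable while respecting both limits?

$79

Feasible sets respecting both limits:
- plums+cherries: weight 16, volume 7, value 79
- cherries+figs: weight 11, volume 10, value 74
- plums+apricots: weight 17, volume 12, value 69
Best: $79.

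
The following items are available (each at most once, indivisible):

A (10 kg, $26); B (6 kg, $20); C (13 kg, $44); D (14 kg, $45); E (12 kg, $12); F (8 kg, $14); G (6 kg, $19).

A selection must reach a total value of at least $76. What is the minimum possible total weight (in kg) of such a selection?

25

Subsets with value ≥ 76, sorted by total weight:
- B+C+G: weight 25, value 83
- B+D+G: weight 26, value 84
- C+D: weight 27, value 89
- B+C+F: weight 27, value 78
Minimum weight: 25 kg.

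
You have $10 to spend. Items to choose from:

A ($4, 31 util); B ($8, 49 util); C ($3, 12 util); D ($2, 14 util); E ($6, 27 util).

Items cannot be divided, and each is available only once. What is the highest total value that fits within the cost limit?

Check high-value combinations within $10:
- B+D: cost 8+2=10, value 49+14=63
- A+E: cost 4+6=10, value 31+27=58
- A+C+D: cost 4+3+2=9, value 31+12+14=57
- B: cost 8, value 49
Best: 63 util.

63 util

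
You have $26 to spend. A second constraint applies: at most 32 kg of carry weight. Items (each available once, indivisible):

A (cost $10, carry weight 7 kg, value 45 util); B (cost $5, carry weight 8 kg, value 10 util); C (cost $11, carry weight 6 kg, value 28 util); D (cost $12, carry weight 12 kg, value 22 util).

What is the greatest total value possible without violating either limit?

Feasible sets respecting both limits:
- A+B+C: cost 26, carry weight 21, value 83
- A+C: cost 21, carry weight 13, value 73
- A+D: cost 22, carry weight 19, value 67
- A+B: cost 15, carry weight 15, value 55
Best: 83 util.

83 util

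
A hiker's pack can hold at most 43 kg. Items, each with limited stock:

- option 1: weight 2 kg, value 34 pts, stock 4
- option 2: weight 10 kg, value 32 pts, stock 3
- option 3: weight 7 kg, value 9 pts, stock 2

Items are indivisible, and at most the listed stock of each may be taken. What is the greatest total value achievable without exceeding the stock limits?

Best selections within weight 43 and stock limits:
- 4×option 1 + 3×option 2: weight 38, value 232
- 4×option 1 + 2×option 2 + 2×option 3: weight 42, value 218
- 4×option 1 + 2×option 2 + 1×option 3: weight 35, value 209
Best: 232 pts.

232 pts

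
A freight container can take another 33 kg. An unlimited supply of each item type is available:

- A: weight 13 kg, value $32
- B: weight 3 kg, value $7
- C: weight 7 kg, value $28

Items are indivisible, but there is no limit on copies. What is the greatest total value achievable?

Best value-per-unit is C at 28/7; filling with it alone gives 4×28 = 112.
Optimal mix: 1×B + 4×C → weight 31, value 119.

$119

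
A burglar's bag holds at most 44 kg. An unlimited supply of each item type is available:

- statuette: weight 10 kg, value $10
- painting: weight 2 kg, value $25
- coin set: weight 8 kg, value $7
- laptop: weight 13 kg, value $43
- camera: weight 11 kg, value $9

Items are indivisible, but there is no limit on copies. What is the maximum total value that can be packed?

Best value-per-unit is painting at 25/2, and filling with it alone uses weight 22×2=44. No mix of the others beats 22×25 = 550.

$550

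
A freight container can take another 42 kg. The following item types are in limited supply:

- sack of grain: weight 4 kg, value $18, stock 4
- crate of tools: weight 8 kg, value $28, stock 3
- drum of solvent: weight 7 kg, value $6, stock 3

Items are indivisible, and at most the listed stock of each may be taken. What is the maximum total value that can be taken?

Best selections within weight 42 and stock limits:
- 4×sack of grain + 3×crate of tools: weight 40, value 156
- 3×sack of grain + 3×crate of tools: weight 36, value 138
- 4×sack of grain + 2×crate of tools + 1×drum of solvent: weight 39, value 134
- 4×sack of grain + 2×crate of tools: weight 32, value 128
Best: $156.

$156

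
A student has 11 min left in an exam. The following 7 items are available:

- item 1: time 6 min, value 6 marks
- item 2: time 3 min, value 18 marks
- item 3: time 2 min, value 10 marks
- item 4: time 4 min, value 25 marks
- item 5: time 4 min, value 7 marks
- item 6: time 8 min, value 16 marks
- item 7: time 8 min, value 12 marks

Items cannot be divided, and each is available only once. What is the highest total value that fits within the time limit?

Check high-value combinations within 11 min:
- item 2+item 3+item 4: time 3+2+4=9, value 18+10+25=53
- item 2+item 4+item 5: time 3+4+4=11, value 18+25+7=50
- item 2+item 4: time 3+4=7, value 18+25=43
Best: 53 marks.

53 marks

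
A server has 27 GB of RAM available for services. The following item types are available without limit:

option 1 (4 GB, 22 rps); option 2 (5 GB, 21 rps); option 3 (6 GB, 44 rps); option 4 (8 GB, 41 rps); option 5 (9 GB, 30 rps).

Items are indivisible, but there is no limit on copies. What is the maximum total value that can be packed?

176 rps

Best value-per-unit is option 3 at 44/6; filling with it alone gives 4×44 = 176.
Optimal mix: 2×option 1 + 3×option 3 → memory 26, value 176.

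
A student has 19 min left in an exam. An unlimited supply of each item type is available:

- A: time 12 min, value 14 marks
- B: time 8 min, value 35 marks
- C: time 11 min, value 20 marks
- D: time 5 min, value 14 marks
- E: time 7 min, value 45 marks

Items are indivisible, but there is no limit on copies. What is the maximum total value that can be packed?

104 marks

Best value-per-unit is E at 45/7; filling with it alone gives 2×45 = 90.
Optimal mix: 1×D + 2×E → time 19, value 104.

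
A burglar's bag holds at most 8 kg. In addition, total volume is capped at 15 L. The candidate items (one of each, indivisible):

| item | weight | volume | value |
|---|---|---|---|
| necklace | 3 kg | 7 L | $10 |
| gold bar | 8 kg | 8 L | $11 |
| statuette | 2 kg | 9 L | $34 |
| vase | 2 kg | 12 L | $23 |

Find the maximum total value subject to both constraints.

Feasible sets respecting both limits:
- statuette: weight 2, volume 9, value 34
- vase: weight 2, volume 12, value 23
- gold bar: weight 8, volume 8, value 11
- necklace: weight 3, volume 7, value 10
Best: $34.

$34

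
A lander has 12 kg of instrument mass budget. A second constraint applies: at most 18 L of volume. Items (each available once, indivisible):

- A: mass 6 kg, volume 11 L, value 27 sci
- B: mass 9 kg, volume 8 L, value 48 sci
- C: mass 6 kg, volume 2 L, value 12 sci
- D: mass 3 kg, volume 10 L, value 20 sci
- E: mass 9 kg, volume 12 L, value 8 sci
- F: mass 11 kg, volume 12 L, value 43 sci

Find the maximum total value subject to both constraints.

Feasible sets respecting both limits:
- B+D: mass 12, volume 18, value 68
- B: mass 9, volume 8, value 48
- F: mass 11, volume 12, value 43
- A+C: mass 12, volume 13, value 39
Best: 68 sci.

68 sci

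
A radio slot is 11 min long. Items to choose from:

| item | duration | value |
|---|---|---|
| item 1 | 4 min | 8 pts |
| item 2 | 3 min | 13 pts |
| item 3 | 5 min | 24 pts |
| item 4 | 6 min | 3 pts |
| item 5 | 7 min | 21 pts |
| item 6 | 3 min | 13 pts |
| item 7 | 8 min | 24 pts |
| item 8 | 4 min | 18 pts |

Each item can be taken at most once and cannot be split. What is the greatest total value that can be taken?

Check high-value combinations within 11 min:
- item 2+item 3+item 6: duration 3+5+3=11, value 13+24+13=50
- item 2+item 6+item 8: duration 3+3+4=10, value 13+13+18=44
- item 3+item 8: duration 5+4=9, value 24+18=42
- item 1+item 2+item 8: duration 4+3+4=11, value 8+13+18=39
Best: 50 pts.

50 pts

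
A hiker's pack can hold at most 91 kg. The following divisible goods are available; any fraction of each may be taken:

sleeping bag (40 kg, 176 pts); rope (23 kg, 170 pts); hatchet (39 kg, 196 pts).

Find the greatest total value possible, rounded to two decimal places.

493.60

Take in order of value per unit:
- rope (170/23 per unit): all 23 → value 170, running total 170.00
- hatchet (196/39 per unit): all 39 → value 196, running total 366.00
- sleeping bag (176/40 per unit): 29 of 40 → value 29×176/40 = 127.6000, running total 493.60
Total 493.60.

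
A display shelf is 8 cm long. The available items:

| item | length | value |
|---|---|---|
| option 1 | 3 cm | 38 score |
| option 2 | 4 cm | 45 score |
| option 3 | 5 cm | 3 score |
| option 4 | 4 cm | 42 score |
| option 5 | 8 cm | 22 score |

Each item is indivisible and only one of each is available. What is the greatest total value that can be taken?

Check high-value combinations within 8 cm:
- option 2+option 4: length 4+4=8, value 45+42=87
- option 1+option 2: length 3+4=7, value 38+45=83
- option 1+option 4: length 3+4=7, value 38+42=80
- option 2: length 4, value 45
Best: 87 score.

87 score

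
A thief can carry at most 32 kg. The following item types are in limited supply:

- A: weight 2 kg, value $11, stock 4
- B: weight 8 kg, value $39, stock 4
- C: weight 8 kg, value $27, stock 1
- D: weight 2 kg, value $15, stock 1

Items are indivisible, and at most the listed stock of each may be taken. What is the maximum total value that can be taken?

Best selections within weight 32 and stock limits:
- 3×A + 3×B + 1×D: weight 32, value 165
- 4×A + 3×B: weight 32, value 161
- 4×B: weight 32, value 156
- 2×A + 3×B + 1×D: weight 30, value 154
Best: $165.

$165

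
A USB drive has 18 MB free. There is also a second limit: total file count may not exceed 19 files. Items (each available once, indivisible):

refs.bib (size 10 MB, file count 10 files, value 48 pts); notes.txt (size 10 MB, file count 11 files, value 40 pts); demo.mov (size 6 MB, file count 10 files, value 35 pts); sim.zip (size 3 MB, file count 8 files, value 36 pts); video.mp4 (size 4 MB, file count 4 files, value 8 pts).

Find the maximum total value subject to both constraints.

Feasible sets respecting both limits:
- refs.bib+sim.zip: size 13, file count 18, value 84
- notes.txt+sim.zip: size 13, file count 19, value 76
- demo.mov+sim.zip: size 9, file count 18, value 71
Best: 84 pts.

84 pts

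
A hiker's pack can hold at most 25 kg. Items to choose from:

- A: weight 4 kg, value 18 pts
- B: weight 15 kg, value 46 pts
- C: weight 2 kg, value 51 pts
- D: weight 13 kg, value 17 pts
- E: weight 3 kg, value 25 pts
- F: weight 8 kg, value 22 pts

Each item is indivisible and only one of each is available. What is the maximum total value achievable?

This is a 0/1 knapsack; check combinations near the capacity.
- A+B+C+E: weight 4+15+2+3=24, value 18+46+51+25=140
- B+C+E: weight 15+2+3=20, value 46+51+25=122
- B+C+F: weight 15+2+8=25, value 46+51+22=119
- A+C+E+F: weight 4+2+3+8=17, value 18+51+25+22=116
- A+B+C: weight 4+15+2=21, value 18+46+51=115
Best: 140 pts.

140 pts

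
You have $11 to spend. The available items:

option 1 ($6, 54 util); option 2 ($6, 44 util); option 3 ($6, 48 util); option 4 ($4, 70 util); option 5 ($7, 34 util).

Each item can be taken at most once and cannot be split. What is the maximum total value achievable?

124 util

Check high-value combinations within $11:
- option 1+option 4: cost 6+4=10, value 54+70=124
- option 3+option 4: cost 6+4=10, value 48+70=118
- option 2+option 4: cost 6+4=10, value 44+70=114
Best: 124 util.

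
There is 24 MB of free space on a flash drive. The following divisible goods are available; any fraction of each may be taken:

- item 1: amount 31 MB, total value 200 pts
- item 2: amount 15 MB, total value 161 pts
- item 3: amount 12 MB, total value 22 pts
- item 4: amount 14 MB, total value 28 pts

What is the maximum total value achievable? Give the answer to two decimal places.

219.06

Take in order of value per unit:
- item 2 (161/15 per unit): all 15 → value 161, running total 161.00
- item 1 (200/31 per unit): 9 of 31 → value 9×200/31 = 58.0645, running total 219.06
Total 219.06.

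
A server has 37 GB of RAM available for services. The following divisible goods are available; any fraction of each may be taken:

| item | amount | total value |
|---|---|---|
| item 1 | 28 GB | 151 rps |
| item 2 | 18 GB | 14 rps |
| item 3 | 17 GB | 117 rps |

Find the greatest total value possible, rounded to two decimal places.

Take in order of value per unit:
- item 3 (117/17 per unit): all 17 → value 117, running total 117.00
- item 1 (151/28 per unit): 20 of 28 → value 20×151/28 = 107.8571, running total 224.86
Total 224.86.

224.86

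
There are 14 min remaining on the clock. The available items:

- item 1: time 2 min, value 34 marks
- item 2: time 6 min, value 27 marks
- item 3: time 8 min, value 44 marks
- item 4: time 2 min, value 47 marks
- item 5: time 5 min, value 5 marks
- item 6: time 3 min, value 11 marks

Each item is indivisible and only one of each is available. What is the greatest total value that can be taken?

125 marks

Check high-value combinations within 14 min:
- item 1+item 3+item 4: time 2+8+2=12, value 34+44+47=125
- item 1+item 2+item 4+item 6: time 2+6+2+3=13, value 34+27+47+11=119
- item 1+item 2+item 4: time 2+6+2=10, value 34+27+47=108
Best: 125 marks.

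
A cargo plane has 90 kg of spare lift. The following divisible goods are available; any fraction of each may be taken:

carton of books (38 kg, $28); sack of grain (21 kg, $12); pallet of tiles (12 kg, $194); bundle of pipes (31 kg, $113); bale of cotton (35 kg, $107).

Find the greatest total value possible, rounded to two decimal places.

422.84

Take in order of value per unit:
- pallet of tiles (194/12 per unit): all 12 → value 194, running total 194.00
- bundle of pipes (113/31 per unit): all 31 → value 113, running total 307.00
- bale of cotton (107/35 per unit): all 35 → value 107, running total 414.00
- carton of books (28/38 per unit): 12 of 38 → value 12×28/38 = 8.8421, running total 422.84
Total 422.84.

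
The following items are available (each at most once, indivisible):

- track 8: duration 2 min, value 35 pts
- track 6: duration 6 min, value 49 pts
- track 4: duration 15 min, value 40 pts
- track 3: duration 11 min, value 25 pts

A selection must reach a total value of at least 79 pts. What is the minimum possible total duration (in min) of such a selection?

8

Subsets with value ≥ 79, sorted by total duration:
- track 8+track 6: duration 8, value 84
- track 8+track 6+track 3: duration 19, value 109
- track 6+track 4: duration 21, value 89
Minimum duration: 8 min.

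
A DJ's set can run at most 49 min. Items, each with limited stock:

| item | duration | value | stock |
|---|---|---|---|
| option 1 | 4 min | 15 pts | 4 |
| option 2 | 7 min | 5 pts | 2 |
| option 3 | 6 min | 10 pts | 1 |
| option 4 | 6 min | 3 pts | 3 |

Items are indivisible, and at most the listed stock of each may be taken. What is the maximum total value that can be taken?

86 pts

Top feasible selections:
- 4×option 1 + 2×option 2 + 1×option 3 + 2×option 4: duration 48, value 86
- 4×option 1 + 1×option 2 + 1×option 3 + 3×option 4: duration 47, value 84
Best: 86 pts.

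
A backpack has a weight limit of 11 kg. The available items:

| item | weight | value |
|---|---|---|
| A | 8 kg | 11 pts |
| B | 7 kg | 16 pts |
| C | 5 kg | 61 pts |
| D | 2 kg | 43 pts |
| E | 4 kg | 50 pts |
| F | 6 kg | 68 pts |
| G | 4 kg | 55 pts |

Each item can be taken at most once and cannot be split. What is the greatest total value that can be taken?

159 pts

This is a 0/1 knapsack; check combinations near the capacity.
- C+D+G: weight 5+2+4=11, value 61+43+55=159
- C+D+E: weight 5+2+4=11, value 61+43+50=154
- D+E+G: weight 2+4+4=10, value 43+50+55=148
Best: 159 pts.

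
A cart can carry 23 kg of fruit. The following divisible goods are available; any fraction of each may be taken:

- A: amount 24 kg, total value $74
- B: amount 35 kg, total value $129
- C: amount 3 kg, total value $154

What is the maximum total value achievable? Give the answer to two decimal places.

227.71

Take in order of value per unit:
- C (154/3 per unit): all 3 → value 154, running total 154.00
- B (129/35 per unit): 20 of 35 → value 20×129/35 = 73.7143, running total 227.71
Total 227.71.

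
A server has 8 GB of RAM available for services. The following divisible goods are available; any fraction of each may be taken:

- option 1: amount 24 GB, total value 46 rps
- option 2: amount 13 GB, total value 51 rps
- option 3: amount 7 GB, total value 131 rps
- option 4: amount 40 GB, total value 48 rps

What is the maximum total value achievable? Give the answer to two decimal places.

Take in order of value per unit:
- option 3 (131/7 per unit): all 7 → value 131, running total 131.00
- option 2 (51/13 per unit): 1 of 13 → value 1×51/13 = 3.9231, running total 134.92
Total 134.92.

134.92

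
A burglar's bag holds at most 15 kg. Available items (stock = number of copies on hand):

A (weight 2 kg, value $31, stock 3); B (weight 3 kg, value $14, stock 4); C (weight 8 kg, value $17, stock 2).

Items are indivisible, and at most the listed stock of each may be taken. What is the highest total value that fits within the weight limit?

$135

Top feasible selections:
- 3×A + 3×B: weight 15, value 135
- 3×A + 2×B: weight 12, value 121
- 3×A + 1×C: weight 14, value 110
- 3×A + 1×B: weight 9, value 107
Best: $135.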